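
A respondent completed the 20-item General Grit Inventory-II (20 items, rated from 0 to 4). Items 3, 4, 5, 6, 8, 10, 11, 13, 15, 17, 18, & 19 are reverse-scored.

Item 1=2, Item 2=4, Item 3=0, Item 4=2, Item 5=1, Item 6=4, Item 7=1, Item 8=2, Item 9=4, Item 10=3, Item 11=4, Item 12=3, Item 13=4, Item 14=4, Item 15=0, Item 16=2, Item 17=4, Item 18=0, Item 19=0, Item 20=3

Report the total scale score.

Reverse-scored items use 4 − raw:
  item 3: 4 − 0 = 4
  item 4: 4 − 2 = 2
  item 5: 4 − 1 = 3
  item 6: 4 − 4 = 0
  item 8: 4 − 2 = 2
  item 10: 4 − 3 = 1
  item 11: 4 − 4 = 0
  item 13: 4 − 4 = 0
  item 15: 4 − 0 = 4
  item 17: 4 − 4 = 0
  item 18: 4 − 0 = 4
  item 19: 4 − 0 = 4
Scored items: 2, 4, 4, 2, 3, 0, 1, 2, 4, 1, 0, 3, 0, 4, 4, 2, 0, 4, 4, 3
Total = 2 + 4 + 4 + 2 + 3 + 0 + 1 + 2 + 4 + 1 + 0 + 3 + 0 + 4 + 4 + 2 + 0 + 4 + 4 + 3 = 47

47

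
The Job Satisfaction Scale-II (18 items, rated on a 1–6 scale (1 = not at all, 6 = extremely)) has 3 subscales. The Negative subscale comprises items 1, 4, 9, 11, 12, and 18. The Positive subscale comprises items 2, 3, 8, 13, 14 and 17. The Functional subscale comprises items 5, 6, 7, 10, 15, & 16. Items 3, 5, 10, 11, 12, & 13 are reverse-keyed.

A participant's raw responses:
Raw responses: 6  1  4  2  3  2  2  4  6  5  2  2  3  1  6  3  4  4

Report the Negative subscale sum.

Negative items: 1, 4, 9, 11, 12, 18.
Of these, items 11 and 12 are reverse-keyed; on a 1–6 scale, reversed = 7 − raw.
  item 1: 6
  item 4: 2
  item 9: 6
  item 11: 7 − 2 = 5
  item 12: 7 − 2 = 5
  item 18: 4
Sum = 6 + 2 + 6 + 5 + 5 + 4 = 28

28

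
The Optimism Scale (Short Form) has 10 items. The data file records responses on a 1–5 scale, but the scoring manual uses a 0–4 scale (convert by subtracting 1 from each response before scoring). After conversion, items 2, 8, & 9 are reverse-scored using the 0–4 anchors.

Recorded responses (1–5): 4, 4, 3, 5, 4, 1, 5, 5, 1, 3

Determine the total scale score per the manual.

23

Convert to 0–4: 3, 3, 2, 4, 3, 0, 4, 4, 0, 2
Reverse-coded (reverse-coded value = 4 − response):
  item 2: 4 − 3 = 1
  item 8: 4 − 4 = 0
  item 9: 4 − 0 = 4
Scored: 3, 1, 2, 4, 3, 0, 4, 0, 4, 2
Total = 23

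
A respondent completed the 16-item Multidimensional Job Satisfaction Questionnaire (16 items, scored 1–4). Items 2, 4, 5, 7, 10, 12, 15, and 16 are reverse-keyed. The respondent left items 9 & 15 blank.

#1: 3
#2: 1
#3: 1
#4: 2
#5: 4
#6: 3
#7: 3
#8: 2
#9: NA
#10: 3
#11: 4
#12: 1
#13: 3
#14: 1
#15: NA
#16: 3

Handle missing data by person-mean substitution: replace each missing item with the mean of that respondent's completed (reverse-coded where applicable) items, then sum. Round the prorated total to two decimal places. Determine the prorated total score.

40.00

Reverse-coded (reversed = (1+4) − raw = 5 − raw):
  item 2: 5 − 1 = 4
  item 4: 5 − 2 = 3
  item 5: 5 − 4 = 1
  item 7: 5 − 3 = 2
  item 10: 5 − 3 = 2
  item 12: 5 − 1 = 4
  item 16: 5 − 3 = 2
Completed scored items (14 of 16): 3, 4, 1, 3, 1, 3, 2, 2, 2, 4, 4, 3, 1, 2; sum = 35.
Person mean = 35 / 14 ≈ 2.5000
Prorated total = (35 / 14) × 16 = 40.00 (to 2 dp)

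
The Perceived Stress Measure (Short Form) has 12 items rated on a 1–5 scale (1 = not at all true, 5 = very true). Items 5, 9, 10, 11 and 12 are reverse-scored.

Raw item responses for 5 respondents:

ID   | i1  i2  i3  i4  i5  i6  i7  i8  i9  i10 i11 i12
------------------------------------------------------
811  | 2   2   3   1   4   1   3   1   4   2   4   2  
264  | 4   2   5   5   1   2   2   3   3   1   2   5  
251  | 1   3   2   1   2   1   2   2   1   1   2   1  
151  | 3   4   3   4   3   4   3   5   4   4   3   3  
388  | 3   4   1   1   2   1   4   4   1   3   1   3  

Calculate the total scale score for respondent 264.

Respondent 264 raw: 4, 2, 5, 5, 1, 2, 2, 3, 3, 1, 2, 5.
Reverse-coded (on a 1–5 scale, reversed = 6 − raw):
  item 1: 4
  item 2: 2
  item 3: 5
  item 4: 5
  item 5: 6 − 1 = 5
  item 6: 2
  item 7: 2
  item 8: 3
  item 9: 6 − 3 = 3
  item 10: 6 − 1 = 5
  item 11: 6 − 2 = 4
  item 12: 6 − 5 = 1
Sum = 4 + 2 + 5 + 5 + 5 + 2 + 2 + 3 + 3 + 5 + 4 + 1 = 41

41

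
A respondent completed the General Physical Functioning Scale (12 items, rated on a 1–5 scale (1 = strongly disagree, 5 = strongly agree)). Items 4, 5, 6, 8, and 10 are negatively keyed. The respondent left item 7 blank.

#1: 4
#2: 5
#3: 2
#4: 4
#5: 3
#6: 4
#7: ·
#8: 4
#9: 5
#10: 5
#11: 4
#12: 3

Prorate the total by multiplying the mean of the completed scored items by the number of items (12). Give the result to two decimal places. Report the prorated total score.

Reverse-coded (reverse-coded value = 6 − response):
  item 4: 6 − 4 = 2
  item 5: 6 − 3 = 3
  item 6: 6 − 4 = 2
  item 8: 6 − 4 = 2
  item 10: 6 − 5 = 1
Completed scored items (11 of 12): 4, 5, 2, 2, 3, 2, 2, 5, 1, 4, 3; sum = 33.
Person mean = 33 / 11 ≈ 3.0000
Prorated total = (33 / 11) × 12 = 36.00 (to 2 dp)

36.00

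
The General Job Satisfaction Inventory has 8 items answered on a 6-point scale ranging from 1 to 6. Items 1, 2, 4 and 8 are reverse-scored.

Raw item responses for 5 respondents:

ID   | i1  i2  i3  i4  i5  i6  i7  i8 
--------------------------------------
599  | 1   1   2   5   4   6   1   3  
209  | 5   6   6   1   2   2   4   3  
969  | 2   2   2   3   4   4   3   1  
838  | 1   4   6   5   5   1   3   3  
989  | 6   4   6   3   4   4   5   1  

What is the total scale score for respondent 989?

Respondent 989 raw: 6, 4, 6, 3, 4, 4, 5, 1.
Reverse-coded (reversed = (1+6) − raw = 7 − raw):
  item 1: 7 − 6 = 1
  item 2: 7 − 4 = 3
  item 3: 6
  item 4: 7 − 3 = 4
  item 5: 4
  item 6: 4
  item 7: 5
  item 8: 7 − 1 = 6
Sum = 1 + 3 + 6 + 4 + 4 + 4 + 5 + 6 = 33

33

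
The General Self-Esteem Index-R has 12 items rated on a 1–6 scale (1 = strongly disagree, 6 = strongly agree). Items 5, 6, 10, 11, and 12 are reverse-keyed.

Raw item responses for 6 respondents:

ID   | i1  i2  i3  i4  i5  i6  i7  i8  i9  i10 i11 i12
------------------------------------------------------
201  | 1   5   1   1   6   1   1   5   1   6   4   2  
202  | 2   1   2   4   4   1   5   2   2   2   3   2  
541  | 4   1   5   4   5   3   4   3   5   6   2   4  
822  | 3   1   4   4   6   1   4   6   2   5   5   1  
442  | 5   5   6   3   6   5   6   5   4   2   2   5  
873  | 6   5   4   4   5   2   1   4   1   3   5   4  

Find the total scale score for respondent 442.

Respondent 442 raw: 5, 5, 6, 3, 6, 5, 6, 5, 4, 2, 2, 5.
Reverse-coded (reverse-coded value = 7 − response):
  item 1: 5
  item 2: 5
  item 3: 6
  item 4: 3
  item 5: 7 − 6 = 1
  item 6: 7 − 5 = 2
  item 7: 6
  item 8: 5
  item 9: 4
  item 10: 7 − 2 = 5
  item 11: 7 − 2 = 5
  item 12: 7 − 5 = 2
Sum = 5 + 5 + 6 + 3 + 1 + 2 + 6 + 5 + 4 + 5 + 5 + 2 = 49

49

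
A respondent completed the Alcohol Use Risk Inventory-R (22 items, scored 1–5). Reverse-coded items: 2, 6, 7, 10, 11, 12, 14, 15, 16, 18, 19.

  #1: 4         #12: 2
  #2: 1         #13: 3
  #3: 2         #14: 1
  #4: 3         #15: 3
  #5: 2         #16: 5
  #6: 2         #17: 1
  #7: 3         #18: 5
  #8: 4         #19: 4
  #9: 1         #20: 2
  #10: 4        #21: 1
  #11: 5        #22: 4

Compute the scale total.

58

Reverse-coded items use 6 − raw:
  item 2: 6 − 1 = 5
  item 6: 6 − 2 = 4
  item 7: 6 − 3 = 3
  item 10: 6 − 4 = 2
  item 11: 6 − 5 = 1
  item 12: 6 − 2 = 4
  item 14: 6 − 1 = 5
  item 15: 6 − 3 = 3
  item 16: 6 − 5 = 1
  item 18: 6 − 5 = 1
  item 19: 6 − 4 = 2
After reverse-coding: 4, 5, 2, 3, 2, 4, 3, 4, 1, 2, 1, 4, 3, 5, 3, 1, 1, 1, 2, 2, 1, 4
Total = 4 + 5 + 2 + 3 + 2 + 4 + 3 + 4 + 1 + 2 + 1 + 4 + 3 + 5 + 3 + 1 + 1 + 1 + 2 + 2 + 1 + 4 = 58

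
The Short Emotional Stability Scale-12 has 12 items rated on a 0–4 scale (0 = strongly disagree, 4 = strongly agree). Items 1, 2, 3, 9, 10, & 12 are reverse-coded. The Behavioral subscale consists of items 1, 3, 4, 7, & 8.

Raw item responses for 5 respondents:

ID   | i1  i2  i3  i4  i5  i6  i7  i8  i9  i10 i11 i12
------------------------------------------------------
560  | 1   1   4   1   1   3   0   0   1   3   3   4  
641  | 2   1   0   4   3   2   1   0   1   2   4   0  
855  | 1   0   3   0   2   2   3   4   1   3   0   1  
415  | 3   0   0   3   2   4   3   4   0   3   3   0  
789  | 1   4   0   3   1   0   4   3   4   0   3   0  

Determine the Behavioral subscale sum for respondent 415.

15

Respondent 415 raw: 3, 0, 0, 3, 2, 4, 3, 4, 0, 3, 3, 0.
Behavioral items: 1, 3, 4, 7, 8.
Reverse-coded (reversed = (0+4) − raw = 4 − raw):
  item 1: 4 − 3 = 1
  item 3: 4 − 0 = 4
  item 4: 3
  item 7: 3
  item 8: 4
Sum = 1 + 4 + 3 + 3 + 4 = 15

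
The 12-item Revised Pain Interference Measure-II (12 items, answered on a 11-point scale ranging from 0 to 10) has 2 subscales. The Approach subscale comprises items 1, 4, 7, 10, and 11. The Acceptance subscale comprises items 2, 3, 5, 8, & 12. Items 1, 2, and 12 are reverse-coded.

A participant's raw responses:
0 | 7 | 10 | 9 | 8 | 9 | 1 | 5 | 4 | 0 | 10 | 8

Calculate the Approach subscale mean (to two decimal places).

Approach items: 1, 4, 7, 10, 11.
Of these, item 1 is reverse-coded; reversed = (0+10) − raw = 10 − raw.
  item 1: 10 − 0 = 10
  item 4: 9
  item 7: 1
  item 10: 0
  item 11: 10
Sum = 10 + 9 + 1 + 0 + 10 = 30
Mean = 30 / 5 = 6.00

6.00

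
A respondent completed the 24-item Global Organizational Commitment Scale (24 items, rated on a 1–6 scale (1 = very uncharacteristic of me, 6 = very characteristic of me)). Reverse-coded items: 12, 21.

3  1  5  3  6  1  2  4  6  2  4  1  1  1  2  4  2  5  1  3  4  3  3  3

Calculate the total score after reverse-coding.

74

Reversing items 12 and 21 with 7 − raw:
Total = 3 + 1 + 5 + 3 + 6 + 1 + 2 + 4 + 6 + 2 + 4 + (7−1) + 1 + 1 + 2 + 4 + 2 + 5 + 1 + 3 + (7−4) + 3 + 3 + 3
      = 3 + 1 + 5 + 3 + 6 + 1 + 2 + 4 + 6 + 2 + 4 + 6 + 1 + 1 + 2 + 4 + 2 + 5 + 1 + 3 + 3 + 3 + 3 + 3 = 74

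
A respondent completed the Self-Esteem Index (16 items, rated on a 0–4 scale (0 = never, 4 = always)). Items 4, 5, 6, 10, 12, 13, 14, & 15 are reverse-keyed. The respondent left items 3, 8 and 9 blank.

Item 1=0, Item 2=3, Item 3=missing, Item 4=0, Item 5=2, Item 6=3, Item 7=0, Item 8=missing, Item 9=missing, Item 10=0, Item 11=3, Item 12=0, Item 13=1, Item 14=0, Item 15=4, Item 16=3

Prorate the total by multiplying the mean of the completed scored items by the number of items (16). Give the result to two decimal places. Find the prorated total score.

38.15

Reverse-coded (reversed = (0+4) − raw = 4 − raw):
  item 4: 4 − 0 = 4
  item 5: 4 − 2 = 2
  item 6: 4 − 3 = 1
  item 10: 4 − 0 = 4
  item 12: 4 − 0 = 4
  item 13: 4 − 1 = 3
  item 14: 4 − 0 = 4
  item 15: 4 − 4 = 0
Completed scored items (13 of 16): 0, 3, 4, 2, 1, 0, 4, 3, 4, 3, 4, 0, 3; sum = 31.
Person mean = 31 / 13 ≈ 2.3846
Prorated total = (31 / 13) × 16 = 38.15 (to 2 dp)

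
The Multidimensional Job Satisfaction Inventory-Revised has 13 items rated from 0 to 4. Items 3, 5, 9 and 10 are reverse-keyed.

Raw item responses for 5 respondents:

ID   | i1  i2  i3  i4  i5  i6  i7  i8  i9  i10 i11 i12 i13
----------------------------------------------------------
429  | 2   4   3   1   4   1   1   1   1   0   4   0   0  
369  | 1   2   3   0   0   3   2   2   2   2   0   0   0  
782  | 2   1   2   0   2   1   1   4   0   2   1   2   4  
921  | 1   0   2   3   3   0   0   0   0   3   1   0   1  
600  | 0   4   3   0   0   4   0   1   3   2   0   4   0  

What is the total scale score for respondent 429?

Respondent 429 raw: 2, 4, 3, 1, 4, 1, 1, 1, 1, 0, 4, 0, 0.
Reverse-coded (reversed = (0+4) − raw = 4 − raw):
  item 1: 2
  item 2: 4
  item 3: 4 − 3 = 1
  item 4: 1
  item 5: 4 − 4 = 0
  item 6: 1
  item 7: 1
  item 8: 1
  item 9: 4 − 1 = 3
  item 10: 4 − 0 = 4
  item 11: 4
  item 12: 0
  item 13: 0
Sum = 2 + 4 + 1 + 1 + 0 + 1 + 1 + 1 + 3 + 4 + 4 + 0 + 0 = 22

22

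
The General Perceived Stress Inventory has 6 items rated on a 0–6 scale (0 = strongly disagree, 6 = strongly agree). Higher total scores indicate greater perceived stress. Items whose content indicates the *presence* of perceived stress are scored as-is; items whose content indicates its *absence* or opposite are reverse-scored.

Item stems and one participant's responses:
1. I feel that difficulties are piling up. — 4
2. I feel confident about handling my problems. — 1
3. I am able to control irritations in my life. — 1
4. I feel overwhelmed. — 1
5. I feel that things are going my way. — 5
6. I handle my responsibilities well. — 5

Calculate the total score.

17

Items 2, 3, 5, 6 describe the absence/opposite of perceived stress → reverse-score.
reverse-coded value = 6 − response.
  item 1: 4
  item 2: 6 − 1 = 5
  item 3: 6 − 1 = 5
  item 4: 1
  item 5: 6 − 5 = 1
  item 6: 6 − 5 = 1
Total = 4 + 5 + 5 + 1 + 1 + 1 = 17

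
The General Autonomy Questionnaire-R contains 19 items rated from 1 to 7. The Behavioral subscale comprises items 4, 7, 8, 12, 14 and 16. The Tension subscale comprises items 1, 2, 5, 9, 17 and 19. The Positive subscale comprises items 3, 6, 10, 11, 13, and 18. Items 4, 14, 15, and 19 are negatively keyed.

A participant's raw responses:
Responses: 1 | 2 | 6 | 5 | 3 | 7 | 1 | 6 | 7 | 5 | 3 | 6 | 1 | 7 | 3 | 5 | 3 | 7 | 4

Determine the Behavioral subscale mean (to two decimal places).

Behavioral items: 4, 7, 8, 12, 14, 16.
Of these, items 4 and 14 are negatively keyed; reversed = (1+7) − raw = 8 − raw.
  item 4: 8 − 5 = 3
  item 7: 1
  item 8: 6
  item 12: 6
  item 14: 8 − 7 = 1
  item 16: 5
Sum = 3 + 1 + 6 + 6 + 1 + 5 = 22
Mean = 22 / 6 = 3.67

3.67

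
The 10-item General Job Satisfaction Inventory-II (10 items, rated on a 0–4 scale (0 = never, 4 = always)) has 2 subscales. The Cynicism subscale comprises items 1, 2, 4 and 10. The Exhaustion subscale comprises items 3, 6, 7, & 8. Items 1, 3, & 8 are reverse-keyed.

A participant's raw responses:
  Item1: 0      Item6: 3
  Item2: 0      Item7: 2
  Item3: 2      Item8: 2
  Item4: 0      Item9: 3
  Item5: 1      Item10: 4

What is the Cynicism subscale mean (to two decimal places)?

2.00

Cynicism items: 1, 2, 4, 10.
Of these, item 1 is reverse-keyed; reversed = (0+4) − raw = 4 − raw.
  item 1: 4 − 0 = 4
  item 2: 0
  item 4: 0
  item 10: 4
Sum = 4 + 0 + 0 + 4 = 8
Mean = 8 / 4 = 2.00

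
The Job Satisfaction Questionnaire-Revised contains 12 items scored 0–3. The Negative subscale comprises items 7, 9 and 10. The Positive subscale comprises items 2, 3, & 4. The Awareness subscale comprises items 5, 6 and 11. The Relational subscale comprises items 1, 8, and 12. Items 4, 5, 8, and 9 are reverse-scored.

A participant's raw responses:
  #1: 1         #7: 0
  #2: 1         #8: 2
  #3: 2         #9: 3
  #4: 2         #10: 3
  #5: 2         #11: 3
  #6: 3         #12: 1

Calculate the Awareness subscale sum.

Awareness items: 5, 6, 11.
Of these, item 5 is reverse-scored; reversed = (0+3) − raw = 3 − raw.
  item 5: 3 − 2 = 1
  item 6: 3
  item 11: 3
Sum = 1 + 3 + 3 = 7

7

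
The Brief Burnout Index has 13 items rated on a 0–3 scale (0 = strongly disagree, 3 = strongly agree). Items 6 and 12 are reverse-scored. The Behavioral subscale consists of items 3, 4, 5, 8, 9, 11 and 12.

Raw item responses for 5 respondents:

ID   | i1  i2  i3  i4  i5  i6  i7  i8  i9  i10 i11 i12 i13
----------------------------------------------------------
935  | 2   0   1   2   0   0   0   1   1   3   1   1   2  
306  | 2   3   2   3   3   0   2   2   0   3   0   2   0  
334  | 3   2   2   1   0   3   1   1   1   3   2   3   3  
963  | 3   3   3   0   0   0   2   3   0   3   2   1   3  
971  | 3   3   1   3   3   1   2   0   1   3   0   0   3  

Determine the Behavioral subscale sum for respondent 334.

Respondent 334 raw: 3, 2, 2, 1, 0, 3, 1, 1, 1, 3, 2, 3, 3.
Behavioral items: 3, 4, 5, 8, 9, 11, 12.
Reverse-coded (on a 0–3 scale, reversed = 3 − raw):
  item 3: 2
  item 4: 1
  item 5: 0
  item 8: 1
  item 9: 1
  item 11: 2
  item 12: 3 − 3 = 0
Sum = 2 + 1 + 0 + 1 + 1 + 2 + 0 = 7

7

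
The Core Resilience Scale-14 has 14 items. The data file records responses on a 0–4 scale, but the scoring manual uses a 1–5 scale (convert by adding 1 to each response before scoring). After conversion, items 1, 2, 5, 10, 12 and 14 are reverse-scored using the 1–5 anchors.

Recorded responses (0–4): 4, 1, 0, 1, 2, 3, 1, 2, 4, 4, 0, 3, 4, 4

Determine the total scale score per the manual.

Convert to 1–5: 5, 2, 1, 2, 3, 4, 2, 3, 5, 5, 1, 4, 5, 5
Reverse-coded (on a 1–5 scale, reversed = 6 − raw):
  item 1: 6 − 5 = 1
  item 2: 6 − 2 = 4
  item 5: 6 − 3 = 3
  item 10: 6 − 5 = 1
  item 12: 6 − 4 = 2
  item 14: 6 − 5 = 1
Scored: 1, 4, 1, 2, 3, 4, 2, 3, 5, 1, 1, 2, 5, 1
Total = 35

35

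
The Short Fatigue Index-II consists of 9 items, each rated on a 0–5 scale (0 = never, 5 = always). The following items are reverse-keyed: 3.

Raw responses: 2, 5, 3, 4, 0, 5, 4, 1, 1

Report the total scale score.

24

Apply reverse scoring (reverse-coded value = 5 − response):
  item 3: 5 − 3 = 2
Scored responses: 2, 5, 2, 4, 0, 5, 4, 1, 1
Total = 2 + 5 + 2 + 4 + 0 + 5 + 4 + 1 + 1 = 24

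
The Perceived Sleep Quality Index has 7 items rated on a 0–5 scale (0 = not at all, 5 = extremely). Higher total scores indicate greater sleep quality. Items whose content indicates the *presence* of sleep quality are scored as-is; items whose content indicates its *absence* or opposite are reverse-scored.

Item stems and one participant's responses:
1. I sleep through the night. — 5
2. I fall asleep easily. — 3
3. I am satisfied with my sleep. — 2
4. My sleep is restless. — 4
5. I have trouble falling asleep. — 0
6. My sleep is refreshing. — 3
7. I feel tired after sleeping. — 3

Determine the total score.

21

Items 4, 5, 7 describe the absence/opposite of sleep quality → reverse-score.
reversed = (0+5) − raw = 5 − raw.
  item 1: 5
  item 2: 3
  item 3: 2
  item 4: 5 − 4 = 1
  item 5: 5 − 0 = 5
  item 6: 3
  item 7: 5 − 3 = 2
Total = 5 + 3 + 2 + 1 + 5 + 3 + 2 = 21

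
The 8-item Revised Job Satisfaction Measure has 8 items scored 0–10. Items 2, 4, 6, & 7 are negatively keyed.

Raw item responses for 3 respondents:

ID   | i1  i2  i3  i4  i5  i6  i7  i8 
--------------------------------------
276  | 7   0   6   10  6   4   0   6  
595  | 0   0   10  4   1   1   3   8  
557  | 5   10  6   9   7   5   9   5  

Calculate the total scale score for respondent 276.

51

Respondent 276 raw: 7, 0, 6, 10, 6, 4, 0, 6.
Reverse-coded (on a 0–10 scale, reversed = 10 − raw):
  item 1: 7
  item 2: 10 − 0 = 10
  item 3: 6
  item 4: 10 − 10 = 0
  item 5: 6
  item 6: 10 − 4 = 6
  item 7: 10 − 0 = 10
  item 8: 6
Sum = 7 + 10 + 6 + 0 + 6 + 6 + 10 + 6 = 51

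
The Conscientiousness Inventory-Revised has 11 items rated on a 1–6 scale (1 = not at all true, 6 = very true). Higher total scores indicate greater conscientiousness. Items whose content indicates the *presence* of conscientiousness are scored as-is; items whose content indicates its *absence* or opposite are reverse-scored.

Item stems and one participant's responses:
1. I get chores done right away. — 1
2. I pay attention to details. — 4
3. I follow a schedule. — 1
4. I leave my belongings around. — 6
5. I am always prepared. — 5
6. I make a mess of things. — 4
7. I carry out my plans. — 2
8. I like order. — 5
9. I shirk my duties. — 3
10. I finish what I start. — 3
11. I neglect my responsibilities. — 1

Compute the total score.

35

Items 4, 6, 9, 11 describe the absence/opposite of conscientiousness → reverse-score.
reversed = (1+6) − raw = 7 − raw.
  item 1: 1
  item 2: 4
  item 3: 1
  item 4: 7 − 6 = 1
  item 5: 5
  item 6: 7 − 4 = 3
  item 7: 2
  item 8: 5
  item 9: 7 − 3 = 4
  item 10: 3
  item 11: 7 − 1 = 6
Total = 1 + 4 + 1 + 1 + 5 + 3 + 2 + 5 + 4 + 3 + 6 = 35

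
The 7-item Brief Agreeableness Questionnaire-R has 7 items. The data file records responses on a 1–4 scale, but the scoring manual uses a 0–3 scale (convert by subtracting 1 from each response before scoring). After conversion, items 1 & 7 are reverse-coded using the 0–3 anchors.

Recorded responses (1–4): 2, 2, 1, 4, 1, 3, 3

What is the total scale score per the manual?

Convert to 0–3: 1, 1, 0, 3, 0, 2, 2
Reverse-coded (reversed = (0+3) − raw = 3 − raw):
  item 1: 3 − 1 = 2
  item 7: 3 − 2 = 1
Scored: 2, 1, 0, 3, 0, 2, 1
Total = 9

9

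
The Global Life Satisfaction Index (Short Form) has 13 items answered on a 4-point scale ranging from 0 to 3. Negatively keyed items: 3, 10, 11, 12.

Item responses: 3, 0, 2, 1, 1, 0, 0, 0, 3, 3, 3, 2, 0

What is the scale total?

10

Reverse-coded items (on a 0–3 scale, reversed = 3 − raw):
  item 3: 3 − 2 = 1
  item 10: 3 − 3 = 0
  item 11: 3 − 3 = 0
  item 12: 3 − 2 = 1
Scored items: 3, 0, 1, 1, 1, 0, 0, 0, 3, 0, 0, 1, 0
Total = 3 + 0 + 1 + 1 + 1 + 0 + 0 + 0 + 3 + 0 + 0 + 1 + 0 = 10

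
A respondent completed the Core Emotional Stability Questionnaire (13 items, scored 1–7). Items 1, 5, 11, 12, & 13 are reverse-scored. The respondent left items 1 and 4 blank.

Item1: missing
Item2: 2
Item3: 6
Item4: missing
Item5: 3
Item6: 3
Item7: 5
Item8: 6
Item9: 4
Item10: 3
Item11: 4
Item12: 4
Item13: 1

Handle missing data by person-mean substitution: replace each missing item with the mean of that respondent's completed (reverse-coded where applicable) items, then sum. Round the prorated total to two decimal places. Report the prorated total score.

Reverse-coded (on a 1–7 scale, reversed = 8 − raw):
  item 5: 8 − 3 = 5
  item 11: 8 − 4 = 4
  item 12: 8 − 4 = 4
  item 13: 8 − 1 = 7
Completed scored items (11 of 13): 2, 6, 5, 3, 5, 6, 4, 3, 4, 4, 7; sum = 49.
Person mean = 49 / 11 ≈ 4.4545
Prorated total = (49 / 11) × 13 = 57.91 (to 2 dp)

57.91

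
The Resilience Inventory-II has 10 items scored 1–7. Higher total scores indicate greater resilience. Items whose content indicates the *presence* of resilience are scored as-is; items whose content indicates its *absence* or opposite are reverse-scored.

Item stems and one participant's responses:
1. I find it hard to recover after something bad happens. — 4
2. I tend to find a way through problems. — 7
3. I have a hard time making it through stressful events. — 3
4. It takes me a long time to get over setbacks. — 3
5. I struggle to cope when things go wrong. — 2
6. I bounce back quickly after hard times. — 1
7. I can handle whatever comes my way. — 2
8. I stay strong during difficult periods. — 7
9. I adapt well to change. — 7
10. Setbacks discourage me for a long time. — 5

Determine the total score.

Items 1, 3, 4, 5, 10 describe the absence/opposite of resilience → reverse-score.
reversed = (1+7) − raw = 8 − raw.
  item 1: 8 − 4 = 4
  item 2: 7
  item 3: 8 − 3 = 5
  item 4: 8 − 3 = 5
  item 5: 8 − 2 = 6
  item 6: 1
  item 7: 2
  item 8: 7
  item 9: 7
  item 10: 8 − 5 = 3
Total = 4 + 7 + 5 + 5 + 6 + 1 + 2 + 7 + 7 + 3 = 47

47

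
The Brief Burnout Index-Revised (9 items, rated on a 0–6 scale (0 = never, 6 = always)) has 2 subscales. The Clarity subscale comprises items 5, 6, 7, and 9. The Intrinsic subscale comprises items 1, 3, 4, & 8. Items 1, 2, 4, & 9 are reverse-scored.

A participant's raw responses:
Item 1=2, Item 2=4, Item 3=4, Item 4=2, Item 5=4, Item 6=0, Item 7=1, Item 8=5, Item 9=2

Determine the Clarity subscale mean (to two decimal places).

2.25

Clarity items: 5, 6, 7, 9.
Of these, item 9 is reverse-scored; reversed = (0+6) − raw = 6 − raw.
  item 5: 4
  item 6: 0
  item 7: 1
  item 9: 6 − 2 = 4
Sum = 4 + 0 + 1 + 4 = 9
Mean = 9 / 4 = 2.25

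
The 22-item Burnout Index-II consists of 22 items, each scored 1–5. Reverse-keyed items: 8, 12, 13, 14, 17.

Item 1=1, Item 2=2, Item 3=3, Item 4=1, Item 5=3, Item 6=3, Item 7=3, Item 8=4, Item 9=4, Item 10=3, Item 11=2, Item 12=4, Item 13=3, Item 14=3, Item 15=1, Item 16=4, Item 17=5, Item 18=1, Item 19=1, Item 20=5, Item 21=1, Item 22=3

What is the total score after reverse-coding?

Apply reverse scoring (on a 1–5 scale, reversed = 6 − raw):
  item 8: 6 − 4 = 2
  item 12: 6 − 4 = 2
  item 13: 6 − 3 = 3
  item 14: 6 − 3 = 3
  item 17: 6 − 5 = 1
Scored responses: 1, 2, 3, 1, 3, 3, 3, 2, 4, 3, 2, 2, 3, 3, 1, 4, 1, 1, 1, 5, 1, 3
Total = 1 + 2 + 3 + 1 + 3 + 3 + 3 + 2 + 4 + 3 + 2 + 2 + 3 + 3 + 1 + 4 + 1 + 1 + 1 + 5 + 1 + 3 = 52

52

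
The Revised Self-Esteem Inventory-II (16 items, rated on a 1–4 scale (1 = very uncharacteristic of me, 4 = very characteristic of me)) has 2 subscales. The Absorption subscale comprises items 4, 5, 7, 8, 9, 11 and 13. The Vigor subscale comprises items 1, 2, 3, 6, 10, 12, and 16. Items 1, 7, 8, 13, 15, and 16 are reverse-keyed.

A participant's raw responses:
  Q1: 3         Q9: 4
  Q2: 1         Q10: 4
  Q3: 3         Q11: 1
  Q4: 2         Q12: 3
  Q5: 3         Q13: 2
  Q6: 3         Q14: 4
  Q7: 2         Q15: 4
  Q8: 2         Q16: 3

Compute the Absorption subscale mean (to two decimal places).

2.71

Absorption items: 4, 5, 7, 8, 9, 11, 13.
Of these, items 7, 8, and 13 are reverse-keyed; on a 1–4 scale, reversed = 5 − raw.
  item 4: 2
  item 5: 3
  item 7: 5 − 2 = 3
  item 8: 5 − 2 = 3
  item 9: 4
  item 11: 1
  item 13: 5 − 2 = 3
Sum = 2 + 3 + 3 + 3 + 4 + 1 + 3 = 19
Mean = 19 / 7 = 2.71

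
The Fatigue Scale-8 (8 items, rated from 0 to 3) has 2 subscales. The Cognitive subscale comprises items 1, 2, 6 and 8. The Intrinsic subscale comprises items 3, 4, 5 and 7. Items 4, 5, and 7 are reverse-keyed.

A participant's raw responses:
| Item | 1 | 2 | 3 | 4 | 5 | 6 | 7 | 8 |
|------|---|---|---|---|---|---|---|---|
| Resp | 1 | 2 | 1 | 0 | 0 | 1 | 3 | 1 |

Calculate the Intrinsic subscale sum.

7

Intrinsic items: 3, 4, 5, 7.
Of these, items 4, 5, and 7 are reverse-keyed; reversed = (0+3) − raw = 3 − raw.
  item 3: 1
  item 4: 3 − 0 = 3
  item 5: 3 − 0 = 3
  item 7: 3 − 3 = 0
Sum = 1 + 3 + 3 + 0 = 7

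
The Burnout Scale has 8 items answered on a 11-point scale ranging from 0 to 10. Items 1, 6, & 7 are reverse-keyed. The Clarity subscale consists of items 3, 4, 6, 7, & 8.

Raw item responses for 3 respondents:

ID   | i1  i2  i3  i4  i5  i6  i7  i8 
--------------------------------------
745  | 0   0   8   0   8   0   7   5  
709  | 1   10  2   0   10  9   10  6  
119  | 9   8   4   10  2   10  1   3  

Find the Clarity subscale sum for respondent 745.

26

Respondent 745 raw: 0, 0, 8, 0, 8, 0, 7, 5.
Clarity items: 3, 4, 6, 7, 8.
Reverse-coded (reversed = (0+10) − raw = 10 − raw):
  item 3: 8
  item 4: 0
  item 6: 10 − 0 = 10
  item 7: 10 − 7 = 3
  item 8: 5
Sum = 8 + 0 + 10 + 3 + 5 = 26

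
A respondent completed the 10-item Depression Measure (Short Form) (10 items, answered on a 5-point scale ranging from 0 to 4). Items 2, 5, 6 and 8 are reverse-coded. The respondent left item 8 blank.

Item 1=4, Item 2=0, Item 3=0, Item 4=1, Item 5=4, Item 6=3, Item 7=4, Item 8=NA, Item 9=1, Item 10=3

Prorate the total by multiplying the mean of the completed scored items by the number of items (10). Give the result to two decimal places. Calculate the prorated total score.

20.00

Reverse-coded (reverse-coded value = 4 − response):
  item 2: 4 − 0 = 4
  item 5: 4 − 4 = 0
  item 6: 4 − 3 = 1
Completed scored items (9 of 10): 4, 4, 0, 1, 0, 1, 4, 1, 3; sum = 18.
Person mean = 18 / 9 ≈ 2.0000
Prorated total = (18 / 9) × 10 = 20.00 (to 2 dp)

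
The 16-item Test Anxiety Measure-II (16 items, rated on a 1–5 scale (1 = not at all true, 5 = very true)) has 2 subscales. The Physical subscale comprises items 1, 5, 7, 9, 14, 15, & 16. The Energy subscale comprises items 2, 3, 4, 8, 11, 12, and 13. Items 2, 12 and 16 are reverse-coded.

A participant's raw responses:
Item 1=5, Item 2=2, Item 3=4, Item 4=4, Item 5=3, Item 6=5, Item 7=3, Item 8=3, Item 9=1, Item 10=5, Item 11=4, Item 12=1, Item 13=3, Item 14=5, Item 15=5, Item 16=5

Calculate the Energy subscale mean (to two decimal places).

Energy items: 2, 3, 4, 8, 11, 12, 13.
Of these, items 2 & 12 are reverse-coded; reverse-coded value = 6 − response.
  item 2: 6 − 2 = 4
  item 3: 4
  item 4: 4
  item 8: 3
  item 11: 4
  item 12: 6 − 1 = 5
  item 13: 3
Sum = 4 + 4 + 4 + 3 + 4 + 5 + 3 = 27
Mean = 27 / 7 = 3.86

3.86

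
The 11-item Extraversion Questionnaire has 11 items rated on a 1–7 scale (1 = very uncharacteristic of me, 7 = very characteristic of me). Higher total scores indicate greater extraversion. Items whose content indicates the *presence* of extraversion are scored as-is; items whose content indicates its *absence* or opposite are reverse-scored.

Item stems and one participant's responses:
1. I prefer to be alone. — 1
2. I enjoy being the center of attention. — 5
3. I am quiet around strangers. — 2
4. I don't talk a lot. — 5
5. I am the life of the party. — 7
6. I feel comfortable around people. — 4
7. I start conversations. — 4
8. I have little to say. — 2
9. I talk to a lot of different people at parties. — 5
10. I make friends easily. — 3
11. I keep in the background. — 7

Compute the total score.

51

Items 1, 3, 4, 8, 11 describe the absence/opposite of extraversion → reverse-score.
reverse-coded value = 8 − response.
  item 1: 8 − 1 = 7
  item 2: 5
  item 3: 8 − 2 = 6
  item 4: 8 − 5 = 3
  item 5: 7
  item 6: 4
  item 7: 4
  item 8: 8 − 2 = 6
  item 9: 5
  item 10: 3
  item 11: 8 − 7 = 1
Total = 7 + 5 + 6 + 3 + 7 + 4 + 4 + 6 + 5 + 3 + 1 = 51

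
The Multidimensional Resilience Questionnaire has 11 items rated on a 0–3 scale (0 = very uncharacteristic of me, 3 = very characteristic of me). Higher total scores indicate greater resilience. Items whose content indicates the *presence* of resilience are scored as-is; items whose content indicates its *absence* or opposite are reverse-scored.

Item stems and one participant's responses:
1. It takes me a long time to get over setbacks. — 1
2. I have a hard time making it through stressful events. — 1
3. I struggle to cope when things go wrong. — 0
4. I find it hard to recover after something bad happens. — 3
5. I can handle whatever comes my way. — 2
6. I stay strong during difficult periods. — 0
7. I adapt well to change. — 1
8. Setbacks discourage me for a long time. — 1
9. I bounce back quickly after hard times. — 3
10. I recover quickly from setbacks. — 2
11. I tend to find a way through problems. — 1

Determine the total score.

18

Items 1, 2, 3, 4, 8 describe the absence/opposite of resilience → reverse-score.
on a 0–3 scale, reversed = 3 − raw.
  item 1: 3 − 1 = 2
  item 2: 3 − 1 = 2
  item 3: 3 − 0 = 3
  item 4: 3 − 3 = 0
  item 5: 2
  item 6: 0
  item 7: 1
  item 8: 3 − 1 = 2
  item 9: 3
  item 10: 2
  item 11: 1
Total = 2 + 2 + 3 + 0 + 2 + 0 + 1 + 2 + 3 + 2 + 1 = 18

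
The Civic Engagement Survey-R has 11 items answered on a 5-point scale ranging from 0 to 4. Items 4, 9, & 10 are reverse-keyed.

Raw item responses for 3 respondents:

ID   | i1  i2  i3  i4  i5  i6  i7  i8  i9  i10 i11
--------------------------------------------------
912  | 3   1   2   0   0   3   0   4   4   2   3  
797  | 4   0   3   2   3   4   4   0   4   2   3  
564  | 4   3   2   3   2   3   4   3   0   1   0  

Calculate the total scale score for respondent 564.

Respondent 564 raw: 4, 3, 2, 3, 2, 3, 4, 3, 0, 1, 0.
Reverse-coded (reverse-coded value = 4 − response):
  item 1: 4
  item 2: 3
  item 3: 2
  item 4: 4 − 3 = 1
  item 5: 2
  item 6: 3
  item 7: 4
  item 8: 3
  item 9: 4 − 0 = 4
  item 10: 4 − 1 = 3
  item 11: 0
Sum = 4 + 3 + 2 + 1 + 2 + 3 + 4 + 3 + 4 + 3 + 0 = 29

29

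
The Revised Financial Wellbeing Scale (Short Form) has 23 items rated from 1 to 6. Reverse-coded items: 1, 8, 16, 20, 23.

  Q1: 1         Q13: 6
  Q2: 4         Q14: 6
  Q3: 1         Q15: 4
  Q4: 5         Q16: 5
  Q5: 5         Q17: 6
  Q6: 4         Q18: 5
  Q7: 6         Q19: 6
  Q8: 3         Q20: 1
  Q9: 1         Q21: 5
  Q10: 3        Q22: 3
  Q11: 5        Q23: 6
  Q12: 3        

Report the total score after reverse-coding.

Reverse-coded items use 7 − raw:
  item 1: 7 − 1 = 6
  item 8: 7 − 3 = 4
  item 16: 7 − 5 = 2
  item 20: 7 − 1 = 6
  item 23: 7 − 6 = 1
Scored items: 6, 4, 1, 5, 5, 4, 6, 4, 1, 3, 5, 3, 6, 6, 4, 2, 6, 5, 6, 6, 5, 3, 1
Total = 6 + 4 + 1 + 5 + 5 + 4 + 6 + 4 + 1 + 3 + 5 + 3 + 6 + 6 + 4 + 2 + 6 + 5 + 6 + 6 + 5 + 3 + 1 = 97

97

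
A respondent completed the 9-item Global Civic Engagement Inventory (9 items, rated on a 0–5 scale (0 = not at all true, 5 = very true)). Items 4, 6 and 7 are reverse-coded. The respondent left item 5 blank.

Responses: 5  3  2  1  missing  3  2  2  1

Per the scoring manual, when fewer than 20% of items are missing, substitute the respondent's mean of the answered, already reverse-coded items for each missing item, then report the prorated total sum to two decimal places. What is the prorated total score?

24.75

Reverse-coded (reversed = (0+5) − raw = 5 − raw):
  item 4: 5 − 1 = 4
  item 6: 5 − 3 = 2
  item 7: 5 − 2 = 3
Completed scored items (8 of 9): 5, 3, 2, 4, 2, 3, 2, 1; sum = 22.
Person mean = 22 / 8 ≈ 2.7500
Prorated total = (22 / 8) × 9 = 24.75 (to 2 dp)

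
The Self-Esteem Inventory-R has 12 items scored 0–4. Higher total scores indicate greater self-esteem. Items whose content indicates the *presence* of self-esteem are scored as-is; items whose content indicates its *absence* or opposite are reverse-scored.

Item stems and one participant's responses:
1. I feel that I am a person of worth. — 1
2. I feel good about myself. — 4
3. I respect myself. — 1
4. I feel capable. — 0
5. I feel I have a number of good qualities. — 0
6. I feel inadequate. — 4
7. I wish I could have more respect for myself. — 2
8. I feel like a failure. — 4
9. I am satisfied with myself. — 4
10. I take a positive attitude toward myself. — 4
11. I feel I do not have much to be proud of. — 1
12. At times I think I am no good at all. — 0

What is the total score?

Items 6, 7, 8, 11, 12 describe the absence/opposite of self-esteem → reverse-score.
reverse-coded value = 4 − response.
  item 1: 1
  item 2: 4
  item 3: 1
  item 4: 0
  item 5: 0
  item 6: 4 − 4 = 0
  item 7: 4 − 2 = 2
  item 8: 4 − 4 = 0
  item 9: 4
  item 10: 4
  item 11: 4 − 1 = 3
  item 12: 4 − 0 = 4
Total = 1 + 4 + 1 + 0 + 0 + 0 + 2 + 0 + 4 + 4 + 3 + 4 = 23

23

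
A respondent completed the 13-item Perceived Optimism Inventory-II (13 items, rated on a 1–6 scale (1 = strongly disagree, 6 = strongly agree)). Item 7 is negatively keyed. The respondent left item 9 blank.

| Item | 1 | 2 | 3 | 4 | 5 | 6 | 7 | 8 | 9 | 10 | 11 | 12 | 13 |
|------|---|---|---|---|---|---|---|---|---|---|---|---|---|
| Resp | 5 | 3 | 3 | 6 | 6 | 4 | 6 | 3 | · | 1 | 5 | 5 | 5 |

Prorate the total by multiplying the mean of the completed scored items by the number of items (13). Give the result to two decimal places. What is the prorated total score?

50.92

Reverse-coded (reverse-coded value = 7 − response):
  item 7: 7 − 6 = 1
Completed scored items (12 of 13): 5, 3, 3, 6, 6, 4, 1, 3, 1, 5, 5, 5; sum = 47.
Person mean = 47 / 12 ≈ 3.9167
Prorated total = (47 / 12) × 13 = 50.92 (to 2 dp)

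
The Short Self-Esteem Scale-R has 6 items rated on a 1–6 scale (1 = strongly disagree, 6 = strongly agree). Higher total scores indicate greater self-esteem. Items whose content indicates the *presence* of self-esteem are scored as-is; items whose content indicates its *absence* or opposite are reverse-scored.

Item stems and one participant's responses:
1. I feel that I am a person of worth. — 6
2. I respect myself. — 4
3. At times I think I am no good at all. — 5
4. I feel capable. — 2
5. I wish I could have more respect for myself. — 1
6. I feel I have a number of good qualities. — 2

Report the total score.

22

Items 3, 5 describe the absence/opposite of self-esteem → reverse-score.
reversed = (1+6) − raw = 7 − raw.
  item 1: 6
  item 2: 4
  item 3: 7 − 5 = 2
  item 4: 2
  item 5: 7 − 1 = 6
  item 6: 2
Total = 6 + 4 + 2 + 2 + 6 + 2 = 22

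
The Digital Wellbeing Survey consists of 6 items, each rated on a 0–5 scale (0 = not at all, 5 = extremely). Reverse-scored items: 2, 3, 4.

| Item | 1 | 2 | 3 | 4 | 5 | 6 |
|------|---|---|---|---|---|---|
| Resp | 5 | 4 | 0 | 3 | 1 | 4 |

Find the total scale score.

18

Reverse-scored items use 5 − raw:
  item 2: 5 − 4 = 1
  item 3: 5 − 0 = 5
  item 4: 5 − 3 = 2
Scored responses: 5, 1, 5, 2, 1, 4
Total = 5 + 1 + 5 + 2 + 1 + 4 = 18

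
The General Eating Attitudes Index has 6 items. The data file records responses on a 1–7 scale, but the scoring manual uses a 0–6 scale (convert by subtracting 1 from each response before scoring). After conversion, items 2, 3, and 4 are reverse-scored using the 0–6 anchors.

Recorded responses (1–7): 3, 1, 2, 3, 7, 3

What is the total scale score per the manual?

25

Convert to 0–6: 2, 0, 1, 2, 6, 2
Reverse-coded (on a 0–6 scale, reversed = 6 − raw):
  item 2: 6 − 0 = 6
  item 3: 6 − 1 = 5
  item 4: 6 − 2 = 4
Scored: 2, 6, 5, 4, 6, 2
Total = 25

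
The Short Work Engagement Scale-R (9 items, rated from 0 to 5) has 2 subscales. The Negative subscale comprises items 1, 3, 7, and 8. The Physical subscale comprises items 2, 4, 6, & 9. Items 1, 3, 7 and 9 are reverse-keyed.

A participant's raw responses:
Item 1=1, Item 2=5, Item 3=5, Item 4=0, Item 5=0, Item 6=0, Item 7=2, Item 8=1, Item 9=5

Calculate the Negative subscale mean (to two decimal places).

Negative items: 1, 3, 7, 8.
Of these, items 1, 3, and 7 are reverse-keyed; reverse-coded value = 5 − response.
  item 1: 5 − 1 = 4
  item 3: 5 − 5 = 0
  item 7: 5 − 2 = 3
  item 8: 1
Sum = 4 + 0 + 3 + 1 = 8
Mean = 8 / 4 = 2.00

2.00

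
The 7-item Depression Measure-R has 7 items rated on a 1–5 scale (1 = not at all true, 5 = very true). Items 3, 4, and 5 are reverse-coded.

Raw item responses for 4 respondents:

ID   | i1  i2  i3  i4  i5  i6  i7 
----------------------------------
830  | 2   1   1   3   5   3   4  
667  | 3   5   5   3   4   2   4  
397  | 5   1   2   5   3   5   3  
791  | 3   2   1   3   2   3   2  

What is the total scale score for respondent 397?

22

Respondent 397 raw: 5, 1, 2, 5, 3, 5, 3.
Reverse-coded (on a 1–5 scale, reversed = 6 − raw):
  item 1: 5
  item 2: 1
  item 3: 6 − 2 = 4
  item 4: 6 − 5 = 1
  item 5: 6 − 3 = 3
  item 6: 5
  item 7: 3
Sum = 5 + 1 + 4 + 1 + 3 + 5 + 3 = 22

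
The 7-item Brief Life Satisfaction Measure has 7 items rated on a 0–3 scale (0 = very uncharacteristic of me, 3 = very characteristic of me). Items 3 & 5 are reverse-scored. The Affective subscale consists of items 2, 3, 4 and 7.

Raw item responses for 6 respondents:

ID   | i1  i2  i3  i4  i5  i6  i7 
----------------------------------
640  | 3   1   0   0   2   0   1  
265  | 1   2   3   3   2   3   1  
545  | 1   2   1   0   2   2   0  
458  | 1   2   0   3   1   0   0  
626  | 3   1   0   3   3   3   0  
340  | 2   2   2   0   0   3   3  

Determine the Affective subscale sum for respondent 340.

Respondent 340 raw: 2, 2, 2, 0, 0, 3, 3.
Affective items: 2, 3, 4, 7.
Reverse-coded (on a 0–3 scale, reversed = 3 − raw):
  item 2: 2
  item 3: 3 − 2 = 1
  item 4: 0
  item 7: 3
Sum = 2 + 1 + 0 + 3 = 6

6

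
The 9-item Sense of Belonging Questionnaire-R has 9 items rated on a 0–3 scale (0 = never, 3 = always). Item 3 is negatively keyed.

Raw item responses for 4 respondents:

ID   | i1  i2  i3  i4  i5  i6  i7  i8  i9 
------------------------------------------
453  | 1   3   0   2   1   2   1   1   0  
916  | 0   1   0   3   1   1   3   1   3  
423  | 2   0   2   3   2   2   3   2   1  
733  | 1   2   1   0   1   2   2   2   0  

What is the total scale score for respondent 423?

Respondent 423 raw: 2, 0, 2, 3, 2, 2, 3, 2, 1.
Reverse-coded (on a 0–3 scale, reversed = 3 − raw):
  item 1: 2
  item 2: 0
  item 3: 3 − 2 = 1
  item 4: 3
  item 5: 2
  item 6: 2
  item 7: 3
  item 8: 2
  item 9: 1
Sum = 2 + 0 + 1 + 3 + 2 + 2 + 3 + 2 + 1 = 16

16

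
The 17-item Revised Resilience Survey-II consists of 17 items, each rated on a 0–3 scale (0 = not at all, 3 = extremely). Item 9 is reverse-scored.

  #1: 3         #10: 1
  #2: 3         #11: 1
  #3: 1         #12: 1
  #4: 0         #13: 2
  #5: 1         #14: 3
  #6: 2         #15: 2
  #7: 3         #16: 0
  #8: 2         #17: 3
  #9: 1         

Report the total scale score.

Raw sum = 29. Reverse-scored items: 9; their raw sum = 1.
Each reversal replaces raw with 3 − raw, changing the total by 3 − 2·raw per item.
Total = 29 + 1·3 − 2·1 = 29 + 3 − 2 = 30

30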